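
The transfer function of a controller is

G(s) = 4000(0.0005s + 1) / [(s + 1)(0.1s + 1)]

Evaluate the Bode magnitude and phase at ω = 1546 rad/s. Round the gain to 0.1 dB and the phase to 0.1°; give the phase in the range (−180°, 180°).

At ω = 1546 rad/s:
zero (1 + j1546·0.0005) = 1 + j0.773 → |·| ≈ 1.2639, ∠ ≈ 37.70°
pole (1 + j1546·1) = 1 + j1546 → |·| ≈ 1546, ∠ ≈ 89.96°
pole (1 + j1546·0.1) = 1 + j154.6 → |·| ≈ 154.6, ∠ ≈ 89.63°
|G| = 4000 · 1.2639 / (1546 · 154.6) ≈ 0.021152
Gain = 20 log₁₀(0.021152) ≈ -33.49 dB
∠G = (37.70°) − (89.96° + 89.63°) = -141.89°

-33.5 dB, -141.9°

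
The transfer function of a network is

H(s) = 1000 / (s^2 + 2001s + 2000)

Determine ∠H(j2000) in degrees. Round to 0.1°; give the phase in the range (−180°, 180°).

-135.0°

Substitute s = j2000:
Numerator: 1000 = 1000 + j0
Denominator: (j2000)^2 + 2001(j2000) + 2000 = -3998000 + j4002000
|N| = √(1000² + 0²) ≈ 1000, ∠N ≈ 0.00°
|D| = √(3998000² + 4002000²) ≈ 5.6569e+06, ∠D ≈ 134.97°
∠H = 0.00° − 134.97° = -134.97°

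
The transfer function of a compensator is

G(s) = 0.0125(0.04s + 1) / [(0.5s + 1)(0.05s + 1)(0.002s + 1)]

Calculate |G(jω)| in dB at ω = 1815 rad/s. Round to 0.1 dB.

-110.7 dB

At ω = 1815 rad/s:
zero (1 + j1815·0.04) = 1 + j72.6 → |·| ≈ 72.607, ∠ ≈ 89.21°
pole (1 + j1815·0.5) = 1 + j907.5 → |·| ≈ 907.5, ∠ ≈ 89.94°
pole (1 + j1815·0.05) = 1 + j90.75 → |·| ≈ 90.756, ∠ ≈ 89.37°
pole (1 + j1815·0.002) = 1 + j3.63 → |·| ≈ 3.7652, ∠ ≈ 74.60°
|G| = 0.0125 · 72.607 / (907.5 · 90.756 · 3.7652) ≈ 2.9267e-06
Gain = 20 log₁₀(2.9267e-06) ≈ -110.67 dB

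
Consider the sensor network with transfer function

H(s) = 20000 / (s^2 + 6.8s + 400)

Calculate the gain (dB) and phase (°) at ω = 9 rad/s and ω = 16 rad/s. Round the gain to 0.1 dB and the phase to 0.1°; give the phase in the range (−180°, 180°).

ω = 9: 35.8 dB, -10.9°; ω = 16: 40.9 dB, -37.1°

At s = jω = j9:
quadratic: (j9)² + 6.8·j9 + 400 = 319 + j61.2 → |·| ≈ 324.82, ∠ ≈ 10.86°
|H| = 20000 / 324.82 ≈ 61.573
Gain = 20 log₁₀(61.573) ≈ 35.79 dB
∠H = 0.00° − 10.86° = -10.86°

At s = jω = j16:
quadratic: (j16)² + 6.8·j16 + 400 = 144 + j108.8 → |·| ≈ 180.48, ∠ ≈ 37.07°
|H| = 20000 / 180.48 ≈ 110.82
Gain = 20 log₁₀(110.82) ≈ 40.89 dB
∠H = 0.00° − 37.07° = -37.07°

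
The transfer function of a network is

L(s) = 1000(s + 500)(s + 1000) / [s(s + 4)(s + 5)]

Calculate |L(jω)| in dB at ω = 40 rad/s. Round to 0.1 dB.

At s = jω = j40:
zero (s+500): 500 + j40 → |·| = √(500²+40²) = √251600 ≈ 501.6, ∠ = arctan(40/500) ≈ 4.57°
zero (s+1000): 1000 + j40 → |·| = √(1000²+40²) = √1001600 ≈ 1000.8, ∠ = arctan(40/1000) ≈ 2.29°
pole (s+4): 4 + j40 → |·| = √(4²+40²) = √1616 ≈ 40.2, ∠ = arctan(40/4) ≈ 84.29°
pole (s+5): 5 + j40 → |·| = √(5²+40²) = √1625 ≈ 40.311, ∠ = arctan(40/5) ≈ 82.87°
pole at origin: |s| = 40, ∠ = 90.00° (in denominator)
|L| = 1000 · 5.02e+05 / 64820 ≈ 7744.5
Gain = 20 log₁₀(7744.5) ≈ 77.78 dB

77.8 dB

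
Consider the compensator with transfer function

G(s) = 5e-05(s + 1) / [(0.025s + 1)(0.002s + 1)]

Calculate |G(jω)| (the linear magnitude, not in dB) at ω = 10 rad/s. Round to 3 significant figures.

0.000487

At ω = 10 rad/s:
zero (1 + j10·1) = 1 + j10 → |·| ≈ 10.05, ∠ ≈ 84.29°
pole (1 + j10·0.025) = 1 + j0.25 → |·| ≈ 1.0308, ∠ ≈ 14.04°
pole (1 + j10·0.002) = 1 + j0.02 → |·| ≈ 1.0002, ∠ ≈ 1.15°
|G| = 5e-05 · 10.05 / (1.0308 · 1.0002) ≈ 0.00048739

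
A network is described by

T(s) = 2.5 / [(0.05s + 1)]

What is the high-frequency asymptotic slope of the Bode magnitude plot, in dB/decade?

Each pole contributes −20 dB/decade at high frequency; each zero contributes +20 dB/decade.
Net: 0 zero(s) − 1 pole(s) → -20 dB/decade.

-20 dB/decade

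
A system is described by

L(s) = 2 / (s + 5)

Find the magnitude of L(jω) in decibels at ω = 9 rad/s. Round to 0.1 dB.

-14.2 dB

At s = jω = j9:
pole (s+5): 5 + j9 → |·| = √(5²+9²) = √106 ≈ 10.296, ∠ = arctan(9/5) ≈ 60.95°
|L| = 2 / 10.296 ≈ 0.19425
Gain = 20 log₁₀(0.19425) ≈ -14.23 dB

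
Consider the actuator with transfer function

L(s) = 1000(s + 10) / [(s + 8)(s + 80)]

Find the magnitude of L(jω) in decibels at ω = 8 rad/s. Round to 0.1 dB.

At s = jω = j8:
zero (s+10): 10 + j8 → |·| = √(10²+8²) = √164 ≈ 12.806, ∠ = arctan(8/10) ≈ 38.66°
pole (s+8): 8 + j8 → |·| = √(8²+8²) = √128 ≈ 11.314, ∠ = arctan(8/8) ≈ 45.00°
pole (s+80): 80 + j8 → |·| = √(80²+8²) = √6464 ≈ 80.399, ∠ = arctan(8/80) ≈ 5.71°
|L| = 1000 · 12.806 / 909.63 ≈ 14.078
Gain = 20 log₁₀(14.078) ≈ 22.97 dB

23.0 dB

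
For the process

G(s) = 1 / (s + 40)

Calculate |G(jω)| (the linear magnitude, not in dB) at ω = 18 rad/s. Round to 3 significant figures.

Substitute s = j18:
Numerator: 1 = 1 + j0
Denominator: (j18) + 40 = 40 + j18
|N| = √(1² + 0²) ≈ 1, ∠N ≈ 0.00°
|D| = √(40² + 18²) ≈ 43.863, ∠D ≈ 24.23°
|G| = 1 / 43.863 ≈ 0.022798

0.0228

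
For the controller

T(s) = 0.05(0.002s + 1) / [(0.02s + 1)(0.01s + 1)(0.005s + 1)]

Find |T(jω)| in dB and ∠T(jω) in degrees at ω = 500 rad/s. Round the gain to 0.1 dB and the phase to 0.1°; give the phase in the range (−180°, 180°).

At ω = 500 rad/s:
zero (1 + j500·0.002) = 1 + j1 → |·| ≈ 1.4142, ∠ ≈ 45.00°
pole (1 + j500·0.02) = 1 + j10 → |·| ≈ 10.05, ∠ ≈ 84.29°
pole (1 + j500·0.01) = 1 + j5 → |·| ≈ 5.099, ∠ ≈ 78.69°
pole (1 + j500·0.005) = 1 + j2.5 → |·| ≈ 2.6926, ∠ ≈ 68.20°
|T| = 0.05 · 1.4142 / (10.05 · 5.099 · 2.6926) ≈ 0.00051246
Gain = 20 log₁₀(0.00051246) ≈ -65.81 dB
∠T = (45.00°) − (84.29° + 78.69° + 68.20°) = -186.18° ≡ 173.82° (principal value)

-65.8 dB, 173.8°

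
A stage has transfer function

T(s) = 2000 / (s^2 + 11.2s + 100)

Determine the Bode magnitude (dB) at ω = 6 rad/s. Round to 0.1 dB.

26.7 dB

At s = jω = j6:
quadratic: (j6)² + 11.2·j6 + 100 = 64 + j67.2 → |·| ≈ 92.8, ∠ ≈ 46.40°
|T| = 2000 / 92.8 ≈ 21.552
Gain = 20 log₁₀(21.552) ≈ 26.67 dB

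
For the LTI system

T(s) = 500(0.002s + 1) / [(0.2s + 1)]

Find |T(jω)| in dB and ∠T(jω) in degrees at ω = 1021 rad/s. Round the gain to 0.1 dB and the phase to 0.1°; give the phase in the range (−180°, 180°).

At ω = 1021 rad/s:
zero (1 + j1021·0.002) = 1 + j2.042 → |·| ≈ 2.2737, ∠ ≈ 63.91°
pole (1 + j1021·0.2) = 1 + j204.2 → |·| ≈ 204.2, ∠ ≈ 89.72°
|T| = 500 · 2.2737 / (204.2) ≈ 5.5673
Gain = 20 log₁₀(5.5673) ≈ 14.91 dB
∠T = (63.91°) − (89.72°) = -25.81°

14.9 dB, -25.8°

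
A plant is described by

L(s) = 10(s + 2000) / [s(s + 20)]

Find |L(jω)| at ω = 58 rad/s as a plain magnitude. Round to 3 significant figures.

5.62

At s = jω = j58:
zero (s+2000): 2000 + j58 → |·| = √(2000²+58²) = √4003364 ≈ 2000.8, ∠ = arctan(58/2000) ≈ 1.66°
pole (s+20): 20 + j58 → |·| = √(20²+58²) = √3764 ≈ 61.351, ∠ = arctan(58/20) ≈ 70.97°
pole at origin: |s| = 58, ∠ = 90.00° (in denominator)
|L| = 10 · 2000.8 / 3558.4 ≈ 5.6228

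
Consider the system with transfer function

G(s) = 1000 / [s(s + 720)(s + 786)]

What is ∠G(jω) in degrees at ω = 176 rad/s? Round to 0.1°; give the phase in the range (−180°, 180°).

At s = jω = j176:
pole (s+720): 720 + j176 → |·| = √(720²+176²) = √549376 ≈ 741.2, ∠ = arctan(176/720) ≈ 13.74°
pole (s+786): 786 + j176 → |·| = √(786²+176²) = √648772 ≈ 805.46, ∠ = arctan(176/786) ≈ 12.62°
pole at origin: |s| = 176, ∠ = 90.00° (in denominator)
∠G = 0.00° − 116.36° = -116.36°

-116.4°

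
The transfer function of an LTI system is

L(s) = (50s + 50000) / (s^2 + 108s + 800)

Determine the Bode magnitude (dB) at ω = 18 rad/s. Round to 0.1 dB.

Substitute s = j18:
Numerator: 50(j18) + 50000 = 50000 + j900
Denominator: (j18)^2 + 108(j18) + 800 = 476 + j1944
|N| = √(50000² + 900²) ≈ 50008, ∠N ≈ 1.03°
|D| = √(476² + 1944²) ≈ 2001.4, ∠D ≈ 76.24°
|L| = 50008 / 2001.4 ≈ 24.987
Gain = 20 log₁₀(24.987) ≈ 27.95 dB

28.0 dB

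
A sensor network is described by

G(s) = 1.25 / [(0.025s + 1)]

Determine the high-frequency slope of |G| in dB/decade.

-20 dB/decade

Each pole contributes −20 dB/decade at high frequency; each zero contributes +20 dB/decade.
Net: 0 zero(s) − 1 pole(s) → -20 dB/decade.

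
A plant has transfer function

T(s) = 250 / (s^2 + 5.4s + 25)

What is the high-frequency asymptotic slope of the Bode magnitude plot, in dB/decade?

Each pole contributes −20 dB/decade at high frequency; each zero contributes +20 dB/decade.
Net: 0 zero(s) − 2 pole(s) → -40 dB/decade.

-40 dB/decade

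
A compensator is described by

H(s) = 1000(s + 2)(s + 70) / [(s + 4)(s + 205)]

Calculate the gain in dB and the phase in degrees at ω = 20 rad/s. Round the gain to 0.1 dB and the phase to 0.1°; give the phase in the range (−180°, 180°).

At s = jω = j20:
zero (s+2): 2 + j20 → |·| = √(2²+20²) = √404 ≈ 20.1, ∠ = arctan(20/2) ≈ 84.29°
zero (s+70): 70 + j20 → |·| = √(70²+20²) = √5300 ≈ 72.801, ∠ = arctan(20/70) ≈ 15.95°
pole (s+4): 4 + j20 → |·| = √(4²+20²) = √416 ≈ 20.396, ∠ = arctan(20/4) ≈ 78.69°
pole (s+205): 205 + j20 → |·| = √(205²+20²) = √42425 ≈ 205.97, ∠ = arctan(20/205) ≈ 5.57°
|H| = 1000 · 1463.3 / 4201 ≈ 348.32
Gain = 20 log₁₀(348.32) ≈ 50.84 dB
∠H = 100.24° − 84.26° = 15.98°

50.8 dB, 16.0°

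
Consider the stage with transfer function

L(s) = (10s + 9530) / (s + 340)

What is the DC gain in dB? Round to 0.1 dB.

L(0) = 9530 / 340 ≈ 28.029
20 log₁₀(28.029) ≈ 28.95 dB

29.0 dB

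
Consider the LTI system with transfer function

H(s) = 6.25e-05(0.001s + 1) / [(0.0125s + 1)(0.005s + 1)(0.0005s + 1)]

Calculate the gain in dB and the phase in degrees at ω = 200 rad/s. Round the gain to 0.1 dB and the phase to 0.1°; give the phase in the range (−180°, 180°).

-95.6 dB, -107.6°

At ω = 200 rad/s:
zero (1 + j200·0.001) = 1 + j0.2 → |·| ≈ 1.0198, ∠ ≈ 11.31°
pole (1 + j200·0.0125) = 1 + j2.5 → |·| ≈ 2.6926, ∠ ≈ 68.20°
pole (1 + j200·0.005) = 1 + j1 → |·| ≈ 1.4142, ∠ ≈ 45.00°
pole (1 + j200·0.0005) = 1 + j0.1 → |·| ≈ 1.005, ∠ ≈ 5.71°
|H| = 6.25e-05 · 1.0198 / (2.6926 · 1.4142 · 1.005) ≈ 1.6655e-05
Gain = 20 log₁₀(1.6655e-05) ≈ -95.57 dB
∠H = (11.31°) − (68.20° + 45.00° + 5.71°) = -107.60°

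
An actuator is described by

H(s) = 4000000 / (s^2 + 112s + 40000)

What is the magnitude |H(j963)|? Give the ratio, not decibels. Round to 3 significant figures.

At s = jω = j963:
quadratic: (j963)² + 112·j963 + 40000 = -887369 + j107856 → |·| ≈ 8.939e+05, ∠ ≈ 173.07°
|H| = 4000000 / 8.939e+05 ≈ 4.4748

4.47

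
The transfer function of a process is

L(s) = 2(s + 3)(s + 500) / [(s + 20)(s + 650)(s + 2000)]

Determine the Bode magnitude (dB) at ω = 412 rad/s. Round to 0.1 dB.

-61.7 dB

At s = jω = j412:
zero (s+3): 3 + j412 → |·| = √(3²+412²) = √169753 ≈ 412.01, ∠ = arctan(412/3) ≈ 89.58°
zero (s+500): 500 + j412 → |·| = √(500²+412²) = √419744 ≈ 647.88, ∠ = arctan(412/500) ≈ 39.49°
pole (s+20): 20 + j412 → |·| = √(20²+412²) = √170144 ≈ 412.49, ∠ = arctan(412/20) ≈ 87.22°
pole (s+650): 650 + j412 → |·| = √(650²+412²) = √592244 ≈ 769.57, ∠ = arctan(412/650) ≈ 32.37°
pole (s+2000): 2000 + j412 → |·| = √(2000²+412²) = √4169744 ≈ 2042, ∠ = arctan(412/2000) ≈ 11.64°
|L| = 2 · 2.6693e+05 / 6.4821e+08 ≈ 0.00082359
Gain = 20 log₁₀(0.00082359) ≈ -61.69 dB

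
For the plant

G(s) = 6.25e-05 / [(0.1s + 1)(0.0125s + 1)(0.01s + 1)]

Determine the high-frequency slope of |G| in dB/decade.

-60 dB/decade

Each pole contributes −20 dB/decade at high frequency; each zero contributes +20 dB/decade.
Net: 0 zero(s) − 3 pole(s) → -60 dB/decade.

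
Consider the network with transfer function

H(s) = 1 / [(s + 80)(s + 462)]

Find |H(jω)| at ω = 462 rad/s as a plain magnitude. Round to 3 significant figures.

3.26e-06

At s = jω = j462:
pole (s+80): 80 + j462 → |·| = √(80²+462²) = √219844 ≈ 468.88, ∠ = arctan(462/80) ≈ 80.18°
pole (s+462): 462 + j462 → |·| = √(462²+462²) = √426888 ≈ 653.37, ∠ = arctan(462/462) ≈ 45.00°
|H| = 1 / 3.0635e+05 ≈ 3.2642e-06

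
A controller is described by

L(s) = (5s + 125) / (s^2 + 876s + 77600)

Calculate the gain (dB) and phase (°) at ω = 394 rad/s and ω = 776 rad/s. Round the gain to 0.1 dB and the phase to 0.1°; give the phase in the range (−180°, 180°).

Substitute s = j394:
Numerator: 5(j394) + 125 = 125 + j1970
Denominator: (j394)^2 + 876(j394) + 77600 = -77636 + j345144
|N| = √(125² + 1970²) ≈ 1974, ∠N ≈ 86.37°
|D| = √(77636² + 345144²) ≈ 3.5377e+05, ∠D ≈ 102.68°
|L| = 1974 / 3.5377e+05 ≈ 0.0055799
Gain = 20 log₁₀(0.0055799) ≈ -45.07 dB
∠L = 86.37° − 102.68° = -16.31°

Substitute s = j776:
Numerator: 5(j776) + 125 = 125 + j3880
Denominator: (j776)^2 + 876(j776) + 77600 = -524576 + j679776
|N| = √(125² + 3880²) ≈ 3882, ∠N ≈ 88.15°
|D| = √(524576² + 679776²) ≈ 8.5865e+05, ∠D ≈ 127.66°
|L| = 3882 / 8.5865e+05 ≈ 0.0045211
Gain = 20 log₁₀(0.0045211) ≈ -46.90 dB
∠L = 88.15° − 127.66° = -39.51°

ω = 394: -45.1 dB, -16.3°; ω = 776: -46.9 dB, -39.5°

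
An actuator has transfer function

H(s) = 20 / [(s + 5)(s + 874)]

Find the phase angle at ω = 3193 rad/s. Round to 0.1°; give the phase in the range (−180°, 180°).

At s = jω = j3193:
pole (s+5): 5 + j3193 → |·| = √(5²+3193²) = √10195274 ≈ 3193, ∠ = arctan(3193/5) ≈ 89.91°
pole (s+874): 874 + j3193 → |·| = √(874²+3193²) = √10959125 ≈ 3310.5, ∠ = arctan(3193/874) ≈ 74.69°
∠H = 0.00° − 164.60° = -164.60°

-164.6°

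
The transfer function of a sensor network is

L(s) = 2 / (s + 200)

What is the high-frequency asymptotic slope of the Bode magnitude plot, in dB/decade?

Each pole contributes −20 dB/decade at high frequency; each zero contributes +20 dB/decade.
Net: 0 zero(s) − 1 pole(s) → -20 dB/decade.

-20 dB/decade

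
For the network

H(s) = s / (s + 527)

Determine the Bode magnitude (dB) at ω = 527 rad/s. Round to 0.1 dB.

-3.0 dB

At s = jω = j527:
zero at origin: s = j527 → |·| = 527, ∠ = 90.00°
pole (s+527): 527 + j527 → |·| = √(527²+527²) = √555458 ≈ 745.29, ∠ = arctan(527/527) ≈ 45.00°
|H| = 1 · 527 / 745.29 ≈ 0.70711
Gain = 20 log₁₀(0.70711) ≈ -3.01 dB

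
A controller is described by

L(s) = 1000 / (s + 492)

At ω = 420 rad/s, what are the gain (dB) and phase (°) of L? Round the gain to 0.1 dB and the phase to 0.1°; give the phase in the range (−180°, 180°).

Substitute s = j420:
Numerator: 1000 = 1000 + j0
Denominator: (j420) + 492 = 492 + j420
|N| = √(1000² + 0²) ≈ 1000, ∠N ≈ 0.00°
|D| = √(492² + 420²) ≈ 646.89, ∠D ≈ 40.49°
|L| = 1000 / 646.89 ≈ 1.5459
Gain = 20 log₁₀(1.5459) ≈ 3.78 dB
∠L = 0.00° − 40.49° = -40.49°

3.8 dB, -40.5°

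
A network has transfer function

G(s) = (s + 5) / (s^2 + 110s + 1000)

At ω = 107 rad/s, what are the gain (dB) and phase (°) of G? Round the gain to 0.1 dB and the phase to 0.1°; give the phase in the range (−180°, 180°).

-43.3 dB, -44.3°

Substitute s = j107:
Numerator: (j107) + 5 = 5 + j107
Denominator: (j107)^2 + 110(j107) + 1000 = -10449 + j11770
|N| = √(5² + 107²) ≈ 107.12, ∠N ≈ 87.32°
|D| = √(10449² + 11770²) ≈ 15739, ∠D ≈ 131.60°
|G| = 107.12 / 15739 ≈ 0.006806
Gain = 20 log₁₀(0.006806) ≈ -43.34 dB
∠G = 87.32° − 131.60° = -44.28°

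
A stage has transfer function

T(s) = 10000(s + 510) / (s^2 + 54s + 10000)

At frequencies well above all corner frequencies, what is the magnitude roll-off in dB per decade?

-20 dB/decade

Each pole contributes −20 dB/decade at high frequency; each zero contributes +20 dB/decade.
Net: 1 zero(s) − 2 pole(s) → -20 dB/decade.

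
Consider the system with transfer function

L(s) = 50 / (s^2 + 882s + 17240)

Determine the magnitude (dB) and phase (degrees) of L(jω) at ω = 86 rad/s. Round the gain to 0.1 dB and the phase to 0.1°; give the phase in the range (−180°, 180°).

-63.7 dB, -82.6°

Substitute s = j86:
Numerator: 50 = 50 + j0
Denominator: (j86)^2 + 882(j86) + 17240 = 9844 + j75852
|N| = √(50² + 0²) ≈ 50, ∠N ≈ 0.00°
|D| = √(9844² + 75852²) ≈ 76488, ∠D ≈ 82.61°
|L| = 50 / 76488 ≈ 0.0006537
Gain = 20 log₁₀(0.0006537) ≈ -63.69 dB
∠L = 0.00° − 82.61° = -82.61°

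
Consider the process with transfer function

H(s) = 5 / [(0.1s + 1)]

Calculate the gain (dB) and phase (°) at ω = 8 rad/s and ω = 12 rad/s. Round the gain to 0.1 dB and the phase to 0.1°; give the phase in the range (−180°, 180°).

ω = 8: 11.8 dB, -38.7°; ω = 12: 10.1 dB, -50.2°

At ω = 8 rad/s:
pole (1 + j8·0.1) = 1 + j0.8 → |·| ≈ 1.2806, ∠ ≈ 38.66°
|H| = 5 · 1 / (1.2806) ≈ 3.9044
Gain = 20 log₁₀(3.9044) ≈ 11.83 dB
∠H = (0°) − (38.66°) = -38.66°

At ω = 12 rad/s:
pole (1 + j12·0.1) = 1 + j1.2 → |·| ≈ 1.562, ∠ ≈ 50.19°
|H| = 5 · 1 / (1.562) ≈ 3.201
Gain = 20 log₁₀(3.201) ≈ 10.11 dB
∠H = (0°) − (50.19°) = -50.19°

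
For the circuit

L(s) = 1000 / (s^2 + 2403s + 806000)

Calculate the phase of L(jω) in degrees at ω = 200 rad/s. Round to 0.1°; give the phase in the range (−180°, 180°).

Substitute s = j200:
Numerator: 1000 = 1000 + j0
Denominator: (j200)^2 + 2403(j200) + 806000 = 766000 + j480600
|N| = √(1000² + 0²) ≈ 1000, ∠N ≈ 0.00°
|D| = √(766000² + 480600²) ≈ 9.0429e+05, ∠D ≈ 32.10°
∠L = 0.00° − 32.10° = -32.10°

-32.1°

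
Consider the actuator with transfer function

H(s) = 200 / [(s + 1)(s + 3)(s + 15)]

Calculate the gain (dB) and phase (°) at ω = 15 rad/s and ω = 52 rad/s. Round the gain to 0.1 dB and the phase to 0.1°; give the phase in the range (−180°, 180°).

At s = jω = j15:
pole (s+1): 1 + j15 → |·| = √(1²+15²) = √226 ≈ 15.033, ∠ = arctan(15/1) ≈ 86.19°
pole (s+3): 3 + j15 → |·| = √(3²+15²) = √234 ≈ 15.297, ∠ = arctan(15/3) ≈ 78.69°
pole (s+15): 15 + j15 → |·| = √(15²+15²) = √450 ≈ 21.213, ∠ = arctan(15/15) ≈ 45.00°
|H| = 200 / 4878.1 ≈ 0.041
Gain = 20 log₁₀(0.041) ≈ -27.74 dB
∠H = 0.00° − 209.88° = -209.88° ≡ 150.12° (principal value)

At s = jω = j52:
pole (s+1): 1 + j52 → |·| = √(1²+52²) = √2705 ≈ 52.01, ∠ = arctan(52/1) ≈ 88.90°
pole (s+3): 3 + j52 → |·| = √(3²+52²) = √2713 ≈ 52.086, ∠ = arctan(52/3) ≈ 86.70°
pole (s+15): 15 + j52 → |·| = √(15²+52²) = √2929 ≈ 54.12, ∠ = arctan(52/15) ≈ 73.91°
|H| = 200 / 1.4661e+05 ≈ 0.0013642
Gain = 20 log₁₀(0.0013642) ≈ -57.30 dB
∠H = 0.00° − 249.51° = -249.51° ≡ 110.49° (principal value)

ω = 15: -27.7 dB, 150.1°; ω = 52: -57.3 dB, 110.5°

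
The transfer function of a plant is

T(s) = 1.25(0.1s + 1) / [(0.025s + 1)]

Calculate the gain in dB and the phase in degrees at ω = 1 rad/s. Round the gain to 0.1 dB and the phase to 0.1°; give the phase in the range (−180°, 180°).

At ω = 1 rad/s:
zero (1 + j1·0.1) = 1 + j0.1 → |·| ≈ 1.005, ∠ ≈ 5.71°
pole (1 + j1·0.025) = 1 + j0.025 → |·| ≈ 1.0003, ∠ ≈ 1.43°
|T| = 1.25 · 1.005 / (1.0003) ≈ 1.2559
Gain = 20 log₁₀(1.2559) ≈ 1.98 dB
∠T = (5.71°) − (1.43°) = 4.28°

2.0 dB, 4.3°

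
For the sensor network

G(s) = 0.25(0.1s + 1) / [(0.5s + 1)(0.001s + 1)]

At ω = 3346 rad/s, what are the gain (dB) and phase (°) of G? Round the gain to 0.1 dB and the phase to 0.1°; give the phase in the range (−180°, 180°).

-36.9 dB, -73.5°

At ω = 3346 rad/s:
zero (1 + j3346·0.1) = 1 + j334.6 → |·| ≈ 334.6, ∠ ≈ 89.83°
pole (1 + j3346·0.5) = 1 + j1673 → |·| ≈ 1673, ∠ ≈ 89.97°
pole (1 + j3346·0.001) = 1 + j3.346 → |·| ≈ 3.4922, ∠ ≈ 73.36°
|G| = 0.25 · 334.6 / (1673 · 3.4922) ≈ 0.014318
Gain = 20 log₁₀(0.014318) ≈ -36.88 dB
∠G = (89.83°) − (89.97° + 73.36°) = -73.50°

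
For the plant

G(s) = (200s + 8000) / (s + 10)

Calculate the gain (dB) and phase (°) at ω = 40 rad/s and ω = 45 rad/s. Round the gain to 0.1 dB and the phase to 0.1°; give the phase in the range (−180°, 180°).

Substitute s = j40:
Numerator: 200(j40) + 8000 = 8000 + j8000
Denominator: (j40) + 10 = 10 + j40
|N| = √(8000² + 8000²) ≈ 11314, ∠N ≈ 45.00°
|D| = √(10² + 40²) ≈ 41.231, ∠D ≈ 75.96°
|G| = 11314 / 41.231 ≈ 274.41
Gain = 20 log₁₀(274.41) ≈ 48.77 dB
∠G = 45.00° − 75.96° = -30.96°

Substitute s = j45:
Numerator: 200(j45) + 8000 = 8000 + j9000
Denominator: (j45) + 10 = 10 + j45
|N| = √(8000² + 9000²) ≈ 12042, ∠N ≈ 48.37°
|D| = √(10² + 45²) ≈ 46.098, ∠D ≈ 77.47°
|G| = 12042 / 46.098 ≈ 261.23
Gain = 20 log₁₀(261.23) ≈ 48.34 dB
∠G = 48.37° − 77.47° = -29.10°

ω = 40: 48.8 dB, -31.0°; ω = 45: 48.3 dB, -29.1°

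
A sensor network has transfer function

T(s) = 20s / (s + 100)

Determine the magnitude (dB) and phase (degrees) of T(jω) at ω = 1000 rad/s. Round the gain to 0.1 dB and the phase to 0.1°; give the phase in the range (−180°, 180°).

At s = jω = j1000:
zero at origin: s = j1000 → |·| = 1000, ∠ = 90.00°
pole (s+100): 100 + j1000 → |·| = √(100²+1000²) = √1010000 ≈ 1005, ∠ = arctan(1000/100) ≈ 84.29°
|T| = 20 · 1000 / 1005 ≈ 19.9
Gain = 20 log₁₀(19.9) ≈ 25.98 dB
∠T = 90.00° − 84.29° = 5.71°

26.0 dB, 5.7°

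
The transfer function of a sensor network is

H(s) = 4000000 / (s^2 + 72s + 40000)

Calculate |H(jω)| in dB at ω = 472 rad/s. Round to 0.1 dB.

26.7 dB

At s = jω = j472:
quadratic: (j472)² + 72·j472 + 40000 = -182784 + j33984 → |·| ≈ 1.8592e+05, ∠ ≈ 169.47°
|H| = 4000000 / 1.8592e+05 ≈ 21.515
Gain = 20 log₁₀(21.515) ≈ 26.65 dB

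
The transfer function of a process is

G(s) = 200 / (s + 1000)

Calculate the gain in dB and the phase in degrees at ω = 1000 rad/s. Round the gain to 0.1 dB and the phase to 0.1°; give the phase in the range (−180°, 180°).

-17.0 dB, -45.0°

Substitute s = j1000:
Numerator: 200 = 200 + j0
Denominator: (j1000) + 1000 = 1000 + j1000
|N| = √(200² + 0²) ≈ 200, ∠N ≈ 0.00°
|D| = √(1000² + 1000²) ≈ 1414.2, ∠D ≈ 45.00°
|G| = 200 / 1414.2 ≈ 0.14142
Gain = 20 log₁₀(0.14142) ≈ -16.99 dB
∠G = 0.00° − 45.00° = -45.00°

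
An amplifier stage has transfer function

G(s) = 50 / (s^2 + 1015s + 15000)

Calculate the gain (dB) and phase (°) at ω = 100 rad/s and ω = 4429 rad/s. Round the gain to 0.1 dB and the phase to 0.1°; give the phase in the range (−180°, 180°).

Substitute s = j100:
Numerator: 50 = 50 + j0
Denominator: (j100)^2 + 1015(j100) + 15000 = 5000 + j101500
|N| = √(50² + 0²) ≈ 50, ∠N ≈ 0.00°
|D| = √(5000² + 101500²) ≈ 1.0162e+05, ∠D ≈ 87.18°
|G| = 50 / 1.0162e+05 ≈ 0.00049203
Gain = 20 log₁₀(0.00049203) ≈ -66.16 dB
∠G = 0.00° − 87.18° = -87.18°

Substitute s = j4429:
Numerator: 50 = 50 + j0
Denominator: (j4429)^2 + 1015(j4429) + 15000 = -19601041 + j4495435
|N| = √(50² + 0²) ≈ 50, ∠N ≈ 0.00°
|D| = √(19601041² + 4495435²) ≈ 2.011e+07, ∠D ≈ 167.08°
|G| = 50 / 2.011e+07 ≈ 2.4863e-06
Gain = 20 log₁₀(2.4863e-06) ≈ -112.09 dB
∠G = 0.00° − 167.08° = -167.08°

ω = 100: -66.2 dB, -87.2°; ω = 4429: -112.1 dB, -167.1°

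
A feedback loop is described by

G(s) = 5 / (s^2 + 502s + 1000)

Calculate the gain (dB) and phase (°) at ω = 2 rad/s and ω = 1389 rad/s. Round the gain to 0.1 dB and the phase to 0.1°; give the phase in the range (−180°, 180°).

Substitute s = j2:
Numerator: 5 = 5 + j0
Denominator: (j2)^2 + 502(j2) + 1000 = 996 + j1004
|N| = √(5² + 0²) ≈ 5, ∠N ≈ 0.00°
|D| = √(996² + 1004²) ≈ 1414.2, ∠D ≈ 45.23°
|G| = 5 / 1414.2 ≈ 0.0035356
Gain = 20 log₁₀(0.0035356) ≈ -49.03 dB
∠G = 0.00° − 45.23° = -45.23°

Substitute s = j1389:
Numerator: 5 = 5 + j0
Denominator: (j1389)^2 + 502(j1389) + 1000 = -1928321 + j697278
|N| = √(5² + 0²) ≈ 5, ∠N ≈ 0.00°
|D| = √(1928321² + 697278²) ≈ 2.0505e+06, ∠D ≈ 160.12°
|G| = 5 / 2.0505e+06 ≈ 2.4384e-06
Gain = 20 log₁₀(2.4384e-06) ≈ -112.26 dB
∠G = 0.00° − 160.12° = -160.12°

ω = 2: -49.0 dB, -45.2°; ω = 1389: -112.3 dB, -160.1°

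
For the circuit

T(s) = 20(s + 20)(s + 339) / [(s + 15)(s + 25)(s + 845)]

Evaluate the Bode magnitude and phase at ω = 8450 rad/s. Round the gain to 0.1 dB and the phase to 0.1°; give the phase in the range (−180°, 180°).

At s = jω = j8450:
zero (s+20): 20 + j8450 → |·| = √(20²+8450²) = √71402900 ≈ 8450, ∠ = arctan(8450/20) ≈ 89.86°
zero (s+339): 339 + j8450 → |·| = √(339²+8450²) = √71517421 ≈ 8456.8, ∠ = arctan(8450/339) ≈ 87.70°
pole (s+15): 15 + j8450 → |·| = √(15²+8450²) = √71402725 ≈ 8450, ∠ = arctan(8450/15) ≈ 89.90°
pole (s+25): 25 + j8450 → |·| = √(25²+8450²) = √71403125 ≈ 8450, ∠ = arctan(8450/25) ≈ 89.83°
pole (s+845): 845 + j8450 → |·| = √(845²+8450²) = √72116525 ≈ 8492.1, ∠ = arctan(8450/845) ≈ 84.29°
|T| = 20 · 7.146e+07 / 6.0636e+11 ≈ 0.002357
Gain = 20 log₁₀(0.002357) ≈ -52.55 dB
∠T = 177.56° − 264.02° = -86.46°

-52.6 dB, -86.5°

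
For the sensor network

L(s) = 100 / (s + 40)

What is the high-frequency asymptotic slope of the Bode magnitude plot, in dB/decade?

Each pole contributes −20 dB/decade at high frequency; each zero contributes +20 dB/decade.
Net: 0 zero(s) − 1 pole(s) → -20 dB/decade.

-20 dB/decade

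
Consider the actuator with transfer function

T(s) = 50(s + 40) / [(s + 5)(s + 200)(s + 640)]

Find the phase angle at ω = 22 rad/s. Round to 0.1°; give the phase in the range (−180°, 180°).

At s = jω = j22:
zero (s+40): 40 + j22 → |·| = √(40²+22²) = √2084 ≈ 45.651, ∠ = arctan(22/40) ≈ 28.81°
pole (s+5): 5 + j22 → |·| = √(5²+22²) = √509 ≈ 22.561, ∠ = arctan(22/5) ≈ 77.20°
pole (s+200): 200 + j22 → |·| = √(200²+22²) = √40484 ≈ 201.21, ∠ = arctan(22/200) ≈ 6.28°
pole (s+640): 640 + j22 → |·| = √(640²+22²) = √410084 ≈ 640.38, ∠ = arctan(22/640) ≈ 1.97°
∠T = 28.81° − 85.45° = -56.64°

-56.6°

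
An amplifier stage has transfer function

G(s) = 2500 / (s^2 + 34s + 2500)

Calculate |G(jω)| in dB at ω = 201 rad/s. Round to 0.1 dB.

-23.8 dB

At s = jω = j201:
quadratic: (j201)² + 34·j201 + 2500 = -37901 + j6834 → |·| ≈ 38512, ∠ ≈ 169.78°
|G| = 2500 / 38512 ≈ 0.064915
Gain = 20 log₁₀(0.064915) ≈ -23.75 dB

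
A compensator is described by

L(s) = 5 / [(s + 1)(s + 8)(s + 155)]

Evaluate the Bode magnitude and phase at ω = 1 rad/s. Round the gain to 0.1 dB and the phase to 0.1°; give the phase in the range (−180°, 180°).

At s = jω = j1:
pole (s+1): 1 + j1 → |·| = √(1²+1²) = √2 ≈ 1.4142, ∠ = arctan(1/1) ≈ 45.00°
pole (s+8): 8 + j1 → |·| = √(8²+1²) = √65 ≈ 8.0623, ∠ = arctan(1/8) ≈ 7.13°
pole (s+155): 155 + j1 → |·| = √(155²+1²) = √24026 ≈ 155, ∠ = arctan(1/155) ≈ 0.37°
|L| = 5 / 1767.3 ≈ 0.0028292
Gain = 20 log₁₀(0.0028292) ≈ -50.97 dB
∠L = 0.00° − 52.50° = -52.50°

-51.0 dB, -52.5°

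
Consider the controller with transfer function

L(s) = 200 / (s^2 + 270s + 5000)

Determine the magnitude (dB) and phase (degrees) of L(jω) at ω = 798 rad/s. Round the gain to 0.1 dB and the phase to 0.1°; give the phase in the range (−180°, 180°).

-70.5 dB, -161.2°

Substitute s = j798:
Numerator: 200 = 200 + j0
Denominator: (j798)^2 + 270(j798) + 5000 = -631804 + j215460
|N| = √(200² + 0²) ≈ 200, ∠N ≈ 0.00°
|D| = √(631804² + 215460²) ≈ 6.6753e+05, ∠D ≈ 161.17°
|L| = 200 / 6.6753e+05 ≈ 0.00029961
Gain = 20 log₁₀(0.00029961) ≈ -70.47 dB
∠L = 0.00° − 161.17° = -161.17°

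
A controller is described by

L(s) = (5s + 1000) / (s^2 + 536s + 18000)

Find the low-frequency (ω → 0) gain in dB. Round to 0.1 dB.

-25.1 dB

L(0) = 1000 / 18000 ≈ 0.055556
20 log₁₀(0.055556) ≈ -25.11 dB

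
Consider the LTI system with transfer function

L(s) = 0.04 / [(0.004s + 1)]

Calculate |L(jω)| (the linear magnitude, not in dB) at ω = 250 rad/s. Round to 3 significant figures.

0.0283

At ω = 250 rad/s:
pole (1 + j250·0.004) = 1 + j1 → |·| ≈ 1.4142, ∠ ≈ 45.00°
|L| = 0.04 · 1 / (1.4142) ≈ 0.028285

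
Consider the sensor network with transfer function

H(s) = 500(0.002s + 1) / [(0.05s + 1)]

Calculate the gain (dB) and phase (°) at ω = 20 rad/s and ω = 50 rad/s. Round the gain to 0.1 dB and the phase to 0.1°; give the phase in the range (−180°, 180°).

ω = 20: 51.0 dB, -42.7°; ω = 50: 45.4 dB, -62.5°

At ω = 20 rad/s:
zero (1 + j20·0.002) = 1 + j0.04 → |·| ≈ 1.0008, ∠ ≈ 2.29°
pole (1 + j20·0.05) = 1 + j1 → |·| ≈ 1.4142, ∠ ≈ 45.00°
|H| = 500 · 1.0008 / (1.4142) ≈ 353.84
Gain = 20 log₁₀(353.84) ≈ 50.98 dB
∠H = (2.29°) − (45.00°) = -42.71°

At ω = 50 rad/s:
zero (1 + j50·0.002) = 1 + j0.1 → |·| ≈ 1.005, ∠ ≈ 5.71°
pole (1 + j50·0.05) = 1 + j2.5 → |·| ≈ 2.6926, ∠ ≈ 68.20°
|H| = 500 · 1.005 / (2.6926) ≈ 186.62
Gain = 20 log₁₀(186.62) ≈ 45.42 dB
∠H = (5.71°) − (68.20°) = -62.49°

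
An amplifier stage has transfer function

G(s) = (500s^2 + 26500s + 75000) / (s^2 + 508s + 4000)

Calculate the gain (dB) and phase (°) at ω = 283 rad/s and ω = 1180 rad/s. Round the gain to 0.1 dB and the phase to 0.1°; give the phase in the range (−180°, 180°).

ω = 283: 48.0 dB, 51.5°; ω = 1180: 53.3 dB, 20.8°

Substitute s = j283:
Numerator: 500(j283)^2 + 26500(j283) + 75000 = -39969500 + j7499500
Denominator: (j283)^2 + 508(j283) + 4000 = -76089 + j143764
|N| = √(39969500² + 7499500²) ≈ 4.0667e+07, ∠N ≈ 169.37°
|D| = √(76089² + 143764²) ≈ 1.6266e+05, ∠D ≈ 117.89°
|G| = 4.0667e+07 / 1.6266e+05 ≈ 250.01
Gain = 20 log₁₀(250.01) ≈ 47.96 dB
∠G = 169.37° − 117.89° = 51.48°

Substitute s = j1180:
Numerator: 500(j1180)^2 + 26500(j1180) + 75000 = -696125000 + j31270000
Denominator: (j1180)^2 + 508(j1180) + 4000 = -1388400 + j599440
|N| = √(696125000² + 31270000²) ≈ 6.9683e+08, ∠N ≈ 177.43°
|D| = √(1388400² + 599440²) ≈ 1.5123e+06, ∠D ≈ 156.65°
|G| = 6.9683e+08 / 1.5123e+06 ≈ 460.77
Gain = 20 log₁₀(460.77) ≈ 53.27 dB
∠G = 177.43° − 156.65° = 20.78°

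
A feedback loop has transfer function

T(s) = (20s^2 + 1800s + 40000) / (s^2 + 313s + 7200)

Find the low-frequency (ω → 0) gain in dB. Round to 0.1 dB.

T(0) = 40000 / 7200 ≈ 5.5556
20 log₁₀(5.5556) ≈ 14.89 dB

14.9 dB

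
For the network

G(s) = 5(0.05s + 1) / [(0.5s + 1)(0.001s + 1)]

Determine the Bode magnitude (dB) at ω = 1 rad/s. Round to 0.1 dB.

13.0 dB

At ω = 1 rad/s:
zero (1 + j1·0.05) = 1 + j0.05 → |·| ≈ 1.0012, ∠ ≈ 2.86°
pole (1 + j1·0.5) = 1 + j0.5 → |·| ≈ 1.118, ∠ ≈ 26.57°
pole (1 + j1·0.001) = 1 + j0.001 → |·| ≈ 1, ∠ ≈ 0.06°
|G| = 5 · 1.0012 / (1.118 · 1) ≈ 4.4776
Gain = 20 log₁₀(4.4776) ≈ 13.02 dB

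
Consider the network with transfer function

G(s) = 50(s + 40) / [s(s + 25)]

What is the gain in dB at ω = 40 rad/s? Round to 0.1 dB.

3.5 dB

At s = jω = j40:
zero (s+40): 40 + j40 → |·| = √(40²+40²) = √3200 ≈ 56.569, ∠ = arctan(40/40) ≈ 45.00°
pole (s+25): 25 + j40 → |·| = √(25²+40²) = √2225 ≈ 47.17, ∠ = arctan(40/25) ≈ 57.99°
pole at origin: |s| = 40, ∠ = 90.00° (in denominator)
|G| = 50 · 56.569 / 1886.8 ≈ 1.4991
Gain = 20 log₁₀(1.4991) ≈ 3.52 dB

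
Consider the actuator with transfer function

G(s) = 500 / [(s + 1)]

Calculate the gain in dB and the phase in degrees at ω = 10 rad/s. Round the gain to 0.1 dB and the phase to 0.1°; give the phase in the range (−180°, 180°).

At ω = 10 rad/s:
pole (1 + j10·1) = 1 + j10 → |·| ≈ 10.05, ∠ ≈ 84.29°
|G| = 500 · 1 / (10.05) ≈ 49.751
Gain = 20 log₁₀(49.751) ≈ 33.94 dB
∠G = (0°) − (84.29°) = -84.29°

33.9 dB, -84.3°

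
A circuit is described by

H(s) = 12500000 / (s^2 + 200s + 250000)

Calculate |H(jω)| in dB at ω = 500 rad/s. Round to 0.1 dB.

At s = jω = j500:
quadratic: (j500)² + 200·j500 + 250000 = 0 + j100000 → |·| ≈ 1e+05, ∠ ≈ 90.00°
|H| = 12500000 / 1e+05 ≈ 125
Gain = 20 log₁₀(125) ≈ 41.94 dB

41.9 dB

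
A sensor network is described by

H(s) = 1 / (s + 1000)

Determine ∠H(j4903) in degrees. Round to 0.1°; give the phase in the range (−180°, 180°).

Substitute s = j4903:
Numerator: 1 = 1 + j0
Denominator: (j4903) + 1000 = 1000 + j4903
|N| = √(1² + 0²) ≈ 1, ∠N ≈ 0.00°
|D| = √(1000² + 4903²) ≈ 5003.9, ∠D ≈ 78.47°
∠H = 0.00° − 78.47° = -78.47°

-78.5°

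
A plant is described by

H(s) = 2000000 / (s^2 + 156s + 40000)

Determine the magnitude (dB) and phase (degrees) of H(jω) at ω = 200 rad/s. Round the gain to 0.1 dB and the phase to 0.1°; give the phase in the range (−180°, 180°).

36.1 dB, -90.0°

At s = jω = j200:
quadratic: (j200)² + 156·j200 + 40000 = 0 + j31200 → |·| ≈ 31200, ∠ ≈ 90.00°
|H| = 2000000 / 31200 ≈ 64.103
Gain = 20 log₁₀(64.103) ≈ 36.14 dB
∠H = 0.00° − 90.00° = -90.00°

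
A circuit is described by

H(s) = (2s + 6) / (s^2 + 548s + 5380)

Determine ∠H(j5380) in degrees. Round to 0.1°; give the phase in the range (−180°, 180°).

-84.2°

Substitute s = j5380:
Numerator: 2(j5380) + 6 = 6 + j10760
Denominator: (j5380)^2 + 548(j5380) + 5380 = -28939020 + j2948240
|N| = √(6² + 10760²) ≈ 10760, ∠N ≈ 89.97°
|D| = √(28939020² + 2948240²) ≈ 2.9089e+07, ∠D ≈ 174.18°
∠H = 89.97° − 174.18° = -84.21°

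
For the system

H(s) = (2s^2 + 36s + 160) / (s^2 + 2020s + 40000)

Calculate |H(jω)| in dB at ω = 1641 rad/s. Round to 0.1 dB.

Substitute s = j1641:
Numerator: 2(j1641)^2 + 36(j1641) + 160 = -5385602 + j59076
Denominator: (j1641)^2 + 2020(j1641) + 40000 = -2652881 + j3314820
|N| = √(5385602² + 59076²) ≈ 5.3859e+06, ∠N ≈ 179.37°
|D| = √(2652881² + 3314820²) ≈ 4.2457e+06, ∠D ≈ 128.67°
|H| = 5.3859e+06 / 4.2457e+06 ≈ 1.2686
Gain = 20 log₁₀(1.2686) ≈ 2.07 dB

2.1 dB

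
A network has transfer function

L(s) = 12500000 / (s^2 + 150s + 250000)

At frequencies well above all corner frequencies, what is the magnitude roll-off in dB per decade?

Each pole contributes −20 dB/decade at high frequency; each zero contributes +20 dB/decade.
Net: 0 zero(s) − 2 pole(s) → -40 dB/decade.

-40 dB/decade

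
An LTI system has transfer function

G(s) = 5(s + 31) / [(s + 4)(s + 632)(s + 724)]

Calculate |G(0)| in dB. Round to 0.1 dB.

G(0) = 5·31 / (4·632·724) ≈ 8.4687e-05
20 log₁₀(8.4687e-05) ≈ -81.44 dB

-81.4 dB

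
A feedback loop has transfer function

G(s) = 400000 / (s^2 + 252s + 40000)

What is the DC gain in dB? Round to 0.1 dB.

20.0 dB

G(0) = 400000 / 40000 = 10
20 log₁₀(10) ≈ 20.00 dB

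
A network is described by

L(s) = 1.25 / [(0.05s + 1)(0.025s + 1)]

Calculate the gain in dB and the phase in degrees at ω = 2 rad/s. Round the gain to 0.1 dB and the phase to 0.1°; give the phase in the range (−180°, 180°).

At ω = 2 rad/s:
pole (1 + j2·0.05) = 1 + j0.1 → |·| ≈ 1.005, ∠ ≈ 5.71°
pole (1 + j2·0.025) = 1 + j0.05 → |·| ≈ 1.0012, ∠ ≈ 2.86°
|L| = 1.25 · 1 / (1.005 · 1.0012) ≈ 1.2423
Gain = 20 log₁₀(1.2423) ≈ 1.88 dB
∠L = (0°) − (5.71° + 2.86°) = -8.57°

1.9 dB, -8.6°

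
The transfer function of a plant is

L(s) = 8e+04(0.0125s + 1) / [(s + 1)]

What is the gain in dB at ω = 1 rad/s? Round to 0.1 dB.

95.1 dB

At ω = 1 rad/s:
zero (1 + j1·0.0125) = 1 + j0.0125 → |·| ≈ 1.0001, ∠ ≈ 0.72°
pole (1 + j1·1) = 1 + j1 → |·| ≈ 1.4142, ∠ ≈ 45.00°
|L| = 8e+04 · 1.0001 / (1.4142) ≈ 56575
Gain = 20 log₁₀(56575) ≈ 95.05 dB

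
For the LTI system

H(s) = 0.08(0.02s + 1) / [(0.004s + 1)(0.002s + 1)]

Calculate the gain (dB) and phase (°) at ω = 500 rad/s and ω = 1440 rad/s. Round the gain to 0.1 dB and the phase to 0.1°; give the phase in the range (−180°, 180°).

ω = 500: -11.9 dB, -24.1°; ω = 1440: -17.8 dB, -63.0°

At ω = 500 rad/s:
zero (1 + j500·0.02) = 1 + j10 → |·| ≈ 10.05, ∠ ≈ 84.29°
pole (1 + j500·0.004) = 1 + j2 → |·| ≈ 2.2361, ∠ ≈ 63.43°
pole (1 + j500·0.002) = 1 + j1 → |·| ≈ 1.4142, ∠ ≈ 45.00°
|H| = 0.08 · 10.05 / (2.2361 · 1.4142) ≈ 0.25425
Gain = 20 log₁₀(0.25425) ≈ -11.89 dB
∠H = (84.29°) − (63.43° + 45.00°) = -24.14°

At ω = 1440 rad/s:
zero (1 + j1440·0.02) = 1 + j28.8 → |·| ≈ 28.817, ∠ ≈ 88.01°
pole (1 + j1440·0.004) = 1 + j5.76 → |·| ≈ 5.8462, ∠ ≈ 80.15°
pole (1 + j1440·0.002) = 1 + j2.88 → |·| ≈ 3.0487, ∠ ≈ 70.85°
|H| = 0.08 · 28.817 / (5.8462 · 3.0487) ≈ 0.12935
Gain = 20 log₁₀(0.12935) ≈ -17.76 dB
∠H = (88.01°) − (80.15° + 70.85°) = -62.99°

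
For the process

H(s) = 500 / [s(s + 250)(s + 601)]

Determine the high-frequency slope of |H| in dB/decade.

Each pole contributes −20 dB/decade at high frequency; each zero contributes +20 dB/decade.
Net: 0 zero(s) − 3 pole(s) → -60 dB/decade.

-60 dB/decade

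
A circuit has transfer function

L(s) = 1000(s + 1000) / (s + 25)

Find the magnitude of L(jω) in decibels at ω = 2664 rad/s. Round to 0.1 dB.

At s = jω = j2664:
zero (s+1000): 1000 + j2664 → |·| = √(1000²+2664²) = √8096896 ≈ 2845.5, ∠ = arctan(2664/1000) ≈ 69.43°
pole (s+25): 25 + j2664 → |·| = √(25²+2664²) = √7097521 ≈ 2664.1, ∠ = arctan(2664/25) ≈ 89.46°
|L| = 1000 · 2845.5 / 2664.1 ≈ 1068.1
Gain = 20 log₁₀(1068.1) ≈ 60.57 dB

60.6 dB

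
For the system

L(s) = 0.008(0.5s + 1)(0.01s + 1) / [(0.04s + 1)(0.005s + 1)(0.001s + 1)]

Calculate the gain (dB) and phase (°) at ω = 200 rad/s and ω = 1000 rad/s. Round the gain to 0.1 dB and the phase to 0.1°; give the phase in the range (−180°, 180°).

ω = 200: -16.3 dB, 13.7°; ω = 1000: -17.1 dB, -38.1°

At ω = 200 rad/s:
zero (1 + j200·0.5) = 1 + j100 → |·| ≈ 100, ∠ ≈ 89.43°
zero (1 + j200·0.01) = 1 + j2 → |·| ≈ 2.2361, ∠ ≈ 63.43°
pole (1 + j200·0.04) = 1 + j8 → |·| ≈ 8.0623, ∠ ≈ 82.87°
pole (1 + j200·0.005) = 1 + j1 → |·| ≈ 1.4142, ∠ ≈ 45.00°
pole (1 + j200·0.001) = 1 + j0.2 → |·| ≈ 1.0198, ∠ ≈ 11.31°
|L| = 0.008 · 100 · 2.2361 / (8.0623 · 1.4142 · 1.0198) ≈ 0.15385
Gain = 20 log₁₀(0.15385) ≈ -16.26 dB
∠L = (89.43° + 63.43°) − (82.87° + 45.00° + 11.31°) = 13.68°

At ω = 1000 rad/s:
zero (1 + j1000·0.5) = 1 + j500 → |·| ≈ 500, ∠ ≈ 89.89°
zero (1 + j1000·0.01) = 1 + j10 → |·| ≈ 10.05, ∠ ≈ 84.29°
pole (1 + j1000·0.04) = 1 + j40 → |·| ≈ 40.012, ∠ ≈ 88.57°
pole (1 + j1000·0.005) = 1 + j5 → |·| ≈ 5.099, ∠ ≈ 78.69°
pole (1 + j1000·0.001) = 1 + j1 → |·| ≈ 1.4142, ∠ ≈ 45.00°
|L| = 0.008 · 500 · 10.05 / (40.012 · 5.099 · 1.4142) ≈ 0.13933
Gain = 20 log₁₀(0.13933) ≈ -17.12 dB
∠L = (89.89° + 84.29°) − (88.57° + 78.69° + 45.00°) = -38.08°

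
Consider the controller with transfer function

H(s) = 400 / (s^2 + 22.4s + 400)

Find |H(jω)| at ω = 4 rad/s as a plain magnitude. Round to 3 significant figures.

At s = jω = j4:
quadratic: (j4)² + 22.4·j4 + 400 = 384 + j89.6 → |·| ≈ 394.31, ∠ ≈ 13.13°
|H| = 400 / 394.31 ≈ 1.0144

1.01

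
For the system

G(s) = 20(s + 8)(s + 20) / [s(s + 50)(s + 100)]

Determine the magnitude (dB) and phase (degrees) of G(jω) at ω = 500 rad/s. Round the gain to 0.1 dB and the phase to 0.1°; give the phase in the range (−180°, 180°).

At s = jω = j500:
zero (s+8): 8 + j500 → |·| = √(8²+500²) = √250064 ≈ 500.06, ∠ = arctan(500/8) ≈ 89.08°
zero (s+20): 20 + j500 → |·| = √(20²+500²) = √250400 ≈ 500.4, ∠ = arctan(500/20) ≈ 87.71°
pole (s+50): 50 + j500 → |·| = √(50²+500²) = √252500 ≈ 502.49, ∠ = arctan(500/50) ≈ 84.29°
pole (s+100): 100 + j500 → |·| = √(100²+500²) = √260000 ≈ 509.9, ∠ = arctan(500/100) ≈ 78.69°
pole at origin: |s| = 500, ∠ = 90.00° (in denominator)
|G| = 20 · 2.5023e+05 / 1.2811e+08 ≈ 0.039065
Gain = 20 log₁₀(0.039065) ≈ -28.16 dB
∠G = 176.79° − 252.98° = -76.19°

-28.2 dB, -76.2°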